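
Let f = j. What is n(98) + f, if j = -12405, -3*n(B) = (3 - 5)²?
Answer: -37219/3 ≈ -12406.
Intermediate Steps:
n(B) = -4/3 (n(B) = -(3 - 5)²/3 = -⅓*(-2)² = -⅓*4 = -4/3)
f = -12405
n(98) + f = -4/3 - 12405 = -37219/3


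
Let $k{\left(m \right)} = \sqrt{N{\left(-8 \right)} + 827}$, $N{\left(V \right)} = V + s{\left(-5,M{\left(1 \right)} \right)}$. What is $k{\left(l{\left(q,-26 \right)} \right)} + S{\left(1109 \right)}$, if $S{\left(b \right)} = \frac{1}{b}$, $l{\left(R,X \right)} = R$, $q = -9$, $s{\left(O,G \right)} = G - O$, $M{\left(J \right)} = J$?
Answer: $\frac{1}{1109} + 5 \sqrt{33} \approx 28.724$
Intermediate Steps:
$N{\left(V \right)} = 6 + V$ ($N{\left(V \right)} = V + \left(1 - -5\right) = V + \left(1 + 5\right) = V + 6 = 6 + V$)
$k{\left(m \right)} = 5 \sqrt{33}$ ($k{\left(m \right)} = \sqrt{\left(6 - 8\right) + 827} = \sqrt{-2 + 827} = \sqrt{825} = 5 \sqrt{33}$)
$k{\left(l{\left(q,-26 \right)} \right)} + S{\left(1109 \right)} = 5 \sqrt{33} + \frac{1}{1109} = \frac{1}{1109} + 5 \sqrt{33}$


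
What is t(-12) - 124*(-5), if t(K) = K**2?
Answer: 764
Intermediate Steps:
t(-12) - 124*(-5) = (-12)**2 - 124*(-5) = 144 + 620 = 764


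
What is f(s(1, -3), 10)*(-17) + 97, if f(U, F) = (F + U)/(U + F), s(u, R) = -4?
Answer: 80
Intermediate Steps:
f(U, F) = 1 (f(U, F) = (F + U)/(F + U) = 1)
f(s(1, -3), 10)*(-17) + 97 = 1*(-17) + 97 = -17 + 97 = 80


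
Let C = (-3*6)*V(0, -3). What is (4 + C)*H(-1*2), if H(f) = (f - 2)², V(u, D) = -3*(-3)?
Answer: -2528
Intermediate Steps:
V(u, D) = 9
C = -162 (C = -3*6*9 = -18*9 = -162)
H(f) = (-2 + f)²
(4 + C)*H(-1*2) = (4 - 162)*(-2 - 1*2)² = -158*(-2 - 2)² = -158*(-4)² = -158*16 = -2528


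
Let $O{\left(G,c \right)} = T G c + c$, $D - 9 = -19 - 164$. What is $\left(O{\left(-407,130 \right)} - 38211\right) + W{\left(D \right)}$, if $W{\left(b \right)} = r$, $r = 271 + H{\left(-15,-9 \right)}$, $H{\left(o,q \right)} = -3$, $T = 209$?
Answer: $-11096003$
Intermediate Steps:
$D = -174$ ($D = 9 - 183 = -174$)
$r = 268$ ($r = 271 - 3 = 268$)
$W{\left(b \right)} = 268$
$O{\left(G,c \right)} = c + 209 G c$ ($O{\left(G,c \right)} = 209 G c + c = c + 209 G c$)
$\left(O{\left(-407,130 \right)} - 38211\right) + W{\left(D \right)} = \left(130 \left(1 + 209 \left(-407\right)\right) - 38211\right) + 268 = \left(130 \left(1 - 85063\right) - 38211\right) + 268 = \left(130 \left(-85062\right) - 38211\right) + 268 = \left(-11058060 - 38211\right) + 268 = -11096271 + 268 = -11096003$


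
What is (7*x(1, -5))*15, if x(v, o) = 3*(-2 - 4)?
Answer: -1890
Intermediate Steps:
x(v, o) = -18 (x(v, o) = 3*(-6) = -18)
(7*x(1, -5))*15 = (7*(-18))*15 = -126*15 = -1890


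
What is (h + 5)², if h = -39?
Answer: 1156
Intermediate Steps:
(h + 5)² = (-39 + 5)² = (-34)² = 1156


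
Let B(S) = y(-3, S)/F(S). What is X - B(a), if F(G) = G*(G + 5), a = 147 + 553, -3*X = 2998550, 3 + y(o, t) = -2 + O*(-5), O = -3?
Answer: -16442049167/16450 ≈ -9.9952e+5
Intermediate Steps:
y(o, t) = 10 (y(o, t) = -3 + (-2 - 3*(-5)) = -3 + (-2 + 15) = -3 + 13 = 10)
X = -2998550/3 (X = -⅓*2998550 = -2998550/3 ≈ -9.9952e+5)
a = 700
F(G) = G*(5 + G)
B(S) = 10/(S*(5 + S)) (B(S) = 10/((S*(5 + S))) = 10*(1/(S*(5 + S))) = 10/(S*(5 + S)))
X - B(a) = -2998550/3 - 10/(700*(5 + 700)) = -2998550/3 - 10/(700*705) = -2998550/3 - 1*1/49350 = -2998550/3 - 1/49350 = -16442049167/16450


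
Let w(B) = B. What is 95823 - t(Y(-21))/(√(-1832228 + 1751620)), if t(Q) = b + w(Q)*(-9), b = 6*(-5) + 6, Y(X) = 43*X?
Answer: 95823 + 8103*I*√5038/20152 ≈ 95823.0 + 28.54*I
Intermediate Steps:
b = -24 (b = -30 + 6 = -24)
t(Q) = -24 - 9*Q (t(Q) = -24 + Q*(-9) = -24 - 9*Q)
95823 - t(Y(-21))/(√(-1832228 + 1751620)) = 95823 - (-24 - 387*(-21))/(√(-1832228 + 1751620)) = 95823 - (-24 - 9*(-903))/(√(-80608)) = 95823 - (-24 + 8127)/(4*I*√5038) = 95823 - 8103*(-I*√5038/20152) = 95823 - (-8103)*I*√5038/20152 = 95823 + 8103*I*√5038/20152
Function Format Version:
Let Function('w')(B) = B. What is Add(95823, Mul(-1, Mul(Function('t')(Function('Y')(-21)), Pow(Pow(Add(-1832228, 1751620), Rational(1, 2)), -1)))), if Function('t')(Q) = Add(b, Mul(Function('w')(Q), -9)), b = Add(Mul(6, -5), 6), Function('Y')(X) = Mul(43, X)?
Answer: Add(95823, Mul(Rational(8103, 20152), I, Pow(5038, Rational(1, 2)))) ≈ Add(95823., Mul(28.540, I))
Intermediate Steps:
b = -24 (b = Add(-30, 6) = -24)
Function('t')(Q) = Add(-24, Mul(-9, Q)) (Function('t')(Q) = Add(-24, Mul(Q, -9)) = Add(-24, Mul(-9, Q)))
Add(95823, Mul(-1, Mul(Function('t')(Function('Y')(-21)), Pow(Pow(Add(-1832228, 1751620), Rational(1, 2)), -1)))) = Add(95823, Mul(-1, Mul(Add(-24, Mul(-9, Mul(43, -21))), Pow(Pow(Add(-1832228, 1751620), Rational(1, 2)), -1)))) = Add(95823, Mul(-1, Mul(Add(-24, Mul(-9, -903)), Pow(Pow(-80608, Rational(1, 2)), -1)))) = Add(95823, Mul(-1, Mul(Add(-24, 8127), Pow(Mul(4, I, Pow(5038, Rational(1, 2))), -1)))) = Add(95823, Mul(-1, Mul(8103, Mul(Rational(-1, 20152), I, Pow(5038, Rational(1, 2)))))) = Add(95823, Mul(-1, Mul(Rational(-8103, 20152), I, Pow(5038, Rational(1, 2))))) = Add(95823, Mul(Rational(8103, 20152), I, Pow(5038, Rational(1, 2))))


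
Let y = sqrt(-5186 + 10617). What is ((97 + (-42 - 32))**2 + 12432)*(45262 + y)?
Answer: 586640782 + 12961*sqrt(5431) ≈ 5.8760e+8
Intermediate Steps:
y = sqrt(5431) ≈ 73.695
((97 + (-42 - 32))**2 + 12432)*(45262 + y) = ((97 + (-42 - 32))**2 + 12432)*(45262 + sqrt(5431)) = ((97 - 74)**2 + 12432)*(45262 + sqrt(5431)) = (23**2 + 12432)*(45262 + sqrt(5431)) = (529 + 12432)*(45262 + sqrt(5431)) = 12961*(45262 + sqrt(5431)) = 586640782 + 12961*sqrt(5431)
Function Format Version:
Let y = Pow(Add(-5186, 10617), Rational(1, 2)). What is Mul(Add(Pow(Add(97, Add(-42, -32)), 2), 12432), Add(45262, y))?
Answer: Add(586640782, Mul(12961, Pow(5431, Rational(1, 2)))) ≈ 5.8760e+8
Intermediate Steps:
y = Pow(5431, Rational(1, 2)) ≈ 73.695
Mul(Add(Pow(Add(97, Add(-42, -32)), 2), 12432), Add(45262, y)) = Mul(Add(Pow(Add(97, Add(-42, -32)), 2), 12432), Add(45262, Pow(5431, Rational(1, 2)))) = Mul(Add(Pow(Add(97, -74), 2), 12432), Add(45262, Pow(5431, Rational(1, 2)))) = Mul(Add(Pow(23, 2), 12432), Add(45262, Pow(5431, Rational(1, 2)))) = Mul(Add(529, 12432), Add(45262, Pow(5431, Rational(1, 2)))) = Mul(12961, Add(45262, Pow(5431, Rational(1, 2)))) = Add(586640782, Mul(12961, Pow(5431, Rational(1, 2))))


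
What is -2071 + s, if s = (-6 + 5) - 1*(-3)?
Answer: -2069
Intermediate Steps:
s = 2 (s = -1 + 3 = 2)
-2071 + s = -2071 + 2 = -2069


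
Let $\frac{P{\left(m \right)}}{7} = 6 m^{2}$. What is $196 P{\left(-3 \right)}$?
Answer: $74088$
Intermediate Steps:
$P{\left(m \right)} = 42 m^{2}$ ($P{\left(m \right)} = 7 \cdot 6 m^{2} = 42 m^{2}$)
$196 P{\left(-3 \right)} = 196 \cdot 42 \left(-3\right)^{2} = 196 \cdot 42 \cdot 9 = 196 \cdot 378 = 74088$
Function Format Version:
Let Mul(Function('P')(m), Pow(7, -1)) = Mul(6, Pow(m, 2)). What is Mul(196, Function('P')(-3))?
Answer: 74088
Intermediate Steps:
Function('P')(m) = Mul(42, Pow(m, 2)) (Function('P')(m) = Mul(7, Mul(6, Pow(m, 2))) = Mul(42, Pow(m, 2)))
Mul(196, Function('P')(-3)) = Mul(196, Mul(42, Pow(-3, 2))) = Mul(196, Mul(42, 9)) = Mul(196, 378) = 74088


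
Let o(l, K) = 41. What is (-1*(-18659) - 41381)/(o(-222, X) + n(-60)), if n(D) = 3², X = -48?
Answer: -11361/25 ≈ -454.44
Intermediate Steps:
n(D) = 9
(-1*(-18659) - 41381)/(o(-222, X) + n(-60)) = (-1*(-18659) - 41381)/(41 + 9) = (18659 - 41381)/50 = -22722*1/50 = -11361/25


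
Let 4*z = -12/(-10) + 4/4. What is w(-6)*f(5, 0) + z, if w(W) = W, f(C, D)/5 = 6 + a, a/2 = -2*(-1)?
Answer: -5989/20 ≈ -299.45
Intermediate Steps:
a = 4 (a = 2*(-2*(-1)) = 2*2 = 4)
f(C, D) = 50 (f(C, D) = 5*(6 + 4) = 5*10 = 50)
z = 11/20 (z = (-12/(-10) + 4/4)/4 = (-12*(-⅒) + 4*(¼))/4 = (6/5 + 1)/4 = (¼)*(11/5) = 11/20 ≈ 0.55000)
w(-6)*f(5, 0) + z = -6*50 + 11/20 = -300 + 11/20 = -5989/20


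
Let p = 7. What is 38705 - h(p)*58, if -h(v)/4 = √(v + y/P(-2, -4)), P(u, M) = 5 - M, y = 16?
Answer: 38705 + 232*√79/3 ≈ 39392.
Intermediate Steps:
h(v) = -4*√(16/9 + v) (h(v) = -4*√(v + 16/(5 - 1*(-4))) = -4*√(v + 16/(5 + 4)) = -4*√(v + 16/9) = -4*√(16/9 + v))
38705 - h(p)*58 = 38705 - (-4*√(16 + 9*7)/3)*58 = 38705 - (-4*√(16 + 63)/3)*58 = 38705 - (-4*√79/3)*58 = 38705 - (-232)*√79/3 = 38705 + 232*√79/3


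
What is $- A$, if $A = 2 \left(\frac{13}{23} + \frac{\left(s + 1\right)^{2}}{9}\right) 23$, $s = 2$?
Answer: $-72$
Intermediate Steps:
$A = 72$ ($A = 2 \left(\frac{13}{23} + \frac{\left(2 + 1\right)^{2}}{9}\right) 23 = 2 \left(13 \cdot \frac{1}{23} + 3^{2} \cdot \frac{1}{9}\right) 23 = 2 \left(\frac{13}{23} + 9 \cdot \frac{1}{9}\right) 23 = 2 \left(\frac{13}{23} + 1\right) 23 = 2 \cdot \frac{36}{23} \cdot 23 = \frac{72}{23} \cdot 23 = 72$)
$- A = \left(-1\right) 72 = -72$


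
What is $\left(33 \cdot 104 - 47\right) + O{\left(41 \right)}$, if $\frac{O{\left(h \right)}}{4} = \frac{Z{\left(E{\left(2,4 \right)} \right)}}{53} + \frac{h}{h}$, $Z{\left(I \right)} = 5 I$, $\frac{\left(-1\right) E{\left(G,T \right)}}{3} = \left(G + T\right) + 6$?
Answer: $\frac{178897}{53} \approx 3375.4$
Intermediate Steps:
$E{\left(G,T \right)} = -18 - 3 G - 3 T$ ($E{\left(G,T \right)} = - 3 \left(\left(G + T\right) + 6\right) = - 3 \left(6 + G + T\right) = -18 - 3 G - 3 T$)
$O{\left(h \right)} = - \frac{508}{53}$ ($O{\left(h \right)} = 4 \left(\frac{5 \left(-18 - 6 - 12\right)}{53} + \frac{h}{h}\right) = 4 \left(5 \left(-18 - 6 - 12\right) \frac{1}{53} + 1\right) = 4 \left(5 \left(-36\right) \frac{1}{53} + 1\right) = 4 \left(\left(-180\right) \frac{1}{53} + 1\right) = 4 \left(- \frac{180}{53} + 1\right) = 4 \left(- \frac{127}{53}\right) = - \frac{508}{53}$)
$\left(33 \cdot 104 - 47\right) + O{\left(41 \right)} = \left(33 \cdot 104 - 47\right) - \frac{508}{53} = \left(3432 - 47\right) - \frac{508}{53} = 3385 - \frac{508}{53} = \frac{178897}{53}$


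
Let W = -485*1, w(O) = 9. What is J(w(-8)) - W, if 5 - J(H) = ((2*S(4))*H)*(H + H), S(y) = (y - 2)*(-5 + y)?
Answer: 1138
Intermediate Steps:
S(y) = (-5 + y)*(-2 + y) (S(y) = (-2 + y)*(-5 + y) = (-5 + y)*(-2 + y))
J(H) = 5 + 8*H**2 (J(H) = 5 - (2*(10 + 4**2 - 7*4))*H*(H + H) = 5 - (2*(10 + 16 - 28))*H*2*H = 5 - (2*(-2))*H*2*H = 5 - (-4*H)*2*H = 5 - (-8)*H**2 = 5 + 8*H**2)
W = -485
J(w(-8)) - W = (5 + 8*9**2) - 1*(-485) = (5 + 8*81) + 485 = (5 + 648) + 485 = 653 + 485 = 1138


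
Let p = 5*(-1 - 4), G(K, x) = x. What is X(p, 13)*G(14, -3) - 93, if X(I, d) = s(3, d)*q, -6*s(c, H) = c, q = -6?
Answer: -102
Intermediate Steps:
s(c, H) = -c/6
p = -25 (p = 5*(-5) = -25)
X(I, d) = 3 (X(I, d) = -1/6*3*(-6) = -1/2*(-6) = 3)
X(p, 13)*G(14, -3) - 93 = 3*(-3) - 93 = -9 - 93 = -102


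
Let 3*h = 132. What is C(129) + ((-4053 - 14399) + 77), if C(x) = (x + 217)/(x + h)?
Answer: -18373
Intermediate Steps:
h = 44 (h = (1/3)*132 = 44)
C(x) = (217 + x)/(44 + x) (C(x) = (x + 217)/(x + 44) = (217 + x)/(44 + x))
C(129) + ((-4053 - 14399) + 77) = (217 + 129)/(44 + 129) + ((-4053 - 14399) + 77) = 346/173 + (-18452 + 77) = (1/173)*346 - 18375 = 2 - 18375 = -18373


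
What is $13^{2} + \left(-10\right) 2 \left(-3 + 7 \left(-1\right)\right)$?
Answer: $369$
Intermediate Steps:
$13^{2} + \left(-10\right) 2 \left(-3 + 7 \left(-1\right)\right) = 169 - 20 \left(-3 - 7\right) = 169 - -200 = 169 + 200 = 369$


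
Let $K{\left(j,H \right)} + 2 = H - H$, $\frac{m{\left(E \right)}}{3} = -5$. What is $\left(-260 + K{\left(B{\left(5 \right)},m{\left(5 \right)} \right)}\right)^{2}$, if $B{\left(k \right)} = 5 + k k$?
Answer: $68644$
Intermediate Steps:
$m{\left(E \right)} = -15$ ($m{\left(E \right)} = 3 \left(-5\right) = -15$)
$B{\left(k \right)} = 5 + k^{2}$
$K{\left(j,H \right)} = -2$ ($K{\left(j,H \right)} = -2 + \left(H - H\right) = -2 + 0 = -2$)
$\left(-260 + K{\left(B{\left(5 \right)},m{\left(5 \right)} \right)}\right)^{2} = \left(-260 - 2\right)^{2} = \left(-262\right)^{2} = 68644$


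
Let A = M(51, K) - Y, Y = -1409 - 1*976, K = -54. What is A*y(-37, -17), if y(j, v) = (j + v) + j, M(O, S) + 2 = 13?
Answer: -218036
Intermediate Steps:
M(O, S) = 11 (M(O, S) = -2 + 13 = 11)
Y = -2385 (Y = -1409 - 976 = -2385)
A = 2396 (A = 11 - 1*(-2385) = 11 + 2385 = 2396)
y(j, v) = v + 2*j
A*y(-37, -17) = 2396*(-17 + 2*(-37)) = 2396*(-17 - 74) = 2396*(-91) = -218036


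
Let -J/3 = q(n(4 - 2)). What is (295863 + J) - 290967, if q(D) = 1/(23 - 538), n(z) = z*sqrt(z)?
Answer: 2521443/515 ≈ 4896.0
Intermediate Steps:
n(z) = z**(3/2)
q(D) = -1/515 (q(D) = 1/(-515) = -1/515)
J = 3/515 (J = -3*(-1/515) = 3/515 ≈ 0.0058252)
(295863 + J) - 290967 = (295863 + 3/515) - 290967 = 152369448/515 - 290967 = 2521443/515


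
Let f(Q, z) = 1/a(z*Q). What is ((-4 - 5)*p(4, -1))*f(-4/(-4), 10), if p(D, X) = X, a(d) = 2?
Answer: 9/2 ≈ 4.5000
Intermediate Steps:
f(Q, z) = 1/2
((-4 - 5)*p(4, -1))*f(-4/(-4), 10) = ((-4 - 5)*(-1))*(1/2) = -9*(-1)*(1/2) = 9*(1/2) = 9/2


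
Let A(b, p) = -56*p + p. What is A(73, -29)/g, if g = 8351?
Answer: 1595/8351 ≈ 0.19099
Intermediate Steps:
A(b, p) = -55*p
A(73, -29)/g = -55*(-29)/8351 = 1595*(1/8351) = 1595/8351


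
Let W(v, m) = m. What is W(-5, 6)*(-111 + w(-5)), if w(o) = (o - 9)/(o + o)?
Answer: -3288/5 ≈ -657.60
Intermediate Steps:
w(o) = (-9 + o)/(2*o) (w(o) = (-9 + o)/((2*o)) = (-9 + o)*(1/(2*o)) = (-9 + o)/(2*o))
W(-5, 6)*(-111 + w(-5)) = 6*(-111 + (½)*(-9 - 5)/(-5)) = 6*(-111 + (½)*(-⅕)*(-14)) = 6*(-111 + 7/5) = 6*(-548/5) = -3288/5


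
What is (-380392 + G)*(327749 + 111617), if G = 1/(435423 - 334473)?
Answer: -8435952946329517/50475 ≈ -1.6713e+11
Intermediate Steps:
G = 1/100950 ≈ 9.9059e-6
(-380392 + G)*(327749 + 111617) = (-380392 + 1/100950)*(327749 + 111617) = -38400572399/100950*439366 = -8435952946329517/50475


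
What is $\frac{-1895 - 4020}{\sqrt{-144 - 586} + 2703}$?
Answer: $- \frac{15988245}{7306939} + \frac{5915 i \sqrt{730}}{7306939} \approx -2.1881 + 0.021872 i$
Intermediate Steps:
$\frac{-1895 - 4020}{\sqrt{-144 - 586} + 2703} = \frac{-1895 - 4020}{\sqrt{-730} + 2703} = - \frac{5915}{i \sqrt{730} + 2703} = - \frac{5915}{2703 + i \sqrt{730}}$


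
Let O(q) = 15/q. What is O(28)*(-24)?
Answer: -90/7 ≈ -12.857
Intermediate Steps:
O(28)*(-24) = (15/28)*(-24) = -90/7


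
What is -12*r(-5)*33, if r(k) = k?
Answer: 1980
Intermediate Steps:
-12*r(-5)*33 = -12*(-5)*33 = 60*33 = 1980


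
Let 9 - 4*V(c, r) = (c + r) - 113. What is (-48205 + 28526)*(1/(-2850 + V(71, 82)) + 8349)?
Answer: -1878112889785/11431 ≈ -1.6430e+8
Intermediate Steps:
V(c, r) = 61/2 - c/4 - r/4 (V(c, r) = 9/4 - ((c + r) - 113)/4 = 9/4 - (-113 + c + r)/4 = 9/4 + (113/4 - c/4 - r/4) = 61/2 - c/4 - r/4)
(-48205 + 28526)*(1/(-2850 + V(71, 82)) + 8349) = (-48205 + 28526)*(1/(-2850 + (61/2 - ¼*71 - ¼*82)) + 8349) = -19679*(1/(-2850 + (61/2 - 71/4 - 41/2)) + 8349) = -19679*(1/(-2850 - 31/4) + 8349) = -19679*(1/(-11431/4) + 8349) = -19679*(-4/11431 + 8349) = -19679*95437415/11431 = -1878112889785/11431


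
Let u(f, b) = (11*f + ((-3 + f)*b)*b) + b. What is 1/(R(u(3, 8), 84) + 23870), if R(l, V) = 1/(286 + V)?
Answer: 370/8831901 ≈ 4.1894e-5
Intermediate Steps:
u(f, b) = b + 11*f + b**2*(-3 + f) (u(f, b) = (11*f + (b*(-3 + f))*b) + b = (11*f + b**2*(-3 + f)) + b = b + 11*f + b**2*(-3 + f))
1/(R(u(3, 8), 84) + 23870) = 1/(1/(286 + 84) + 23870) = 1/(1/370 + 23870) = 1/(8831901/370) = 370/8831901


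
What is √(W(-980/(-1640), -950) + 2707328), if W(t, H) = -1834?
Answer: √2705494 ≈ 1644.8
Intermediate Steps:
√(W(-980/(-1640), -950) + 2707328) = √(-1834 + 2707328) = √2705494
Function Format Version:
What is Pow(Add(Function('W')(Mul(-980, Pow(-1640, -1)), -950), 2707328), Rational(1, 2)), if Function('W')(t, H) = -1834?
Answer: Pow(2705494, Rational(1, 2)) ≈ 1644.8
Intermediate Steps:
Pow(Add(Function('W')(Mul(-980, Pow(-1640, -1)), -950), 2707328), Rational(1, 2)) = Pow(Add(-1834, 2707328), Rational(1, 2)) = Pow(2705494, Rational(1, 2))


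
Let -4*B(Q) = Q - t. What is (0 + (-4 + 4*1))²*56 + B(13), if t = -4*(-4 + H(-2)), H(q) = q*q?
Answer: -13/4 ≈ -3.2500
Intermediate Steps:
H(q) = q²
t = 0 (t = -4*(-4 + (-2)²) = -4*(-4 + 4) = -4*0 = 0)
B(Q) = -Q/4 (B(Q) = -(Q - 1*0)/4 = -(Q + 0)/4 = -Q/4)
(0 + (-4 + 4*1))²*56 + B(13) = (0 + (-4 + 4*1))²*56 - ¼*13 = (0 + (-4 + 4))²*56 - 13/4 = (0 + 0)²*56 - 13/4 = 0²*56 - 13/4 = 0*56 - 13/4 = 0 - 13/4 = -13/4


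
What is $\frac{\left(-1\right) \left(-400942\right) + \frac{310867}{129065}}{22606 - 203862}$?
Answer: $- \frac{51747890097}{23393805640} \approx -2.212$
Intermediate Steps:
$\frac{\left(-1\right) \left(-400942\right) + \frac{310867}{129065}}{22606 - 203862} = \frac{400942 + 310867 \cdot \frac{1}{129065}}{-181256} = \left(400942 + \frac{310867}{129065}\right) \left(- \frac{1}{181256}\right) = \frac{51747890097}{129065} \left(- \frac{1}{181256}\right) = - \frac{51747890097}{23393805640}$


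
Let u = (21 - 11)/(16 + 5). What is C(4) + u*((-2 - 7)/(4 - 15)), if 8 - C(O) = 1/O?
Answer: 2507/308 ≈ 8.1396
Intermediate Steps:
C(O) = 8 - 1/O
u = 10/21 ≈ 0.47619
C(4) + u*((-2 - 7)/(4 - 15)) = (8 - 1/4) + 10*((-2 - 7)/(4 - 15))/21 = (8 - 1*¼) + 10*(-9/(-11))/21 = (8 - ¼) + 10*(-9*(-1/11))/21 = 31/4 + (10/21)*(9/11) = 31/4 + 30/77 = 2507/308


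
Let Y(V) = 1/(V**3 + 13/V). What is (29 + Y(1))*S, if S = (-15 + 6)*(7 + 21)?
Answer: -7326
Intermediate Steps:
S = -252 (S = -9*28 = -252)
(29 + Y(1))*S = (29 + 1/(13 + 1**4))*(-252) = (29 + 1/(13 + 1))*(-252) = (29 + 1/14)*(-252) = (407/14)*(-252) = -7326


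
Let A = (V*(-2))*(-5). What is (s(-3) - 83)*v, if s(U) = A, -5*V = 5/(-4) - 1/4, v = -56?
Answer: 4480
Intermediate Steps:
V = 3/10 (V = -(5/(-4) - 1/4)/5 = -(5*(-1/4) - 1*1/4)/5 = -(-5/4 - 1/4)/5 = -1/5*(-3/2) = 3/10 ≈ 0.30000)
A = 3 (A = ((3/10)*(-2))*(-5) = -3/5*(-5) = 3)
s(U) = 3
(s(-3) - 83)*v = (3 - 83)*(-56) = -80*(-56) = 4480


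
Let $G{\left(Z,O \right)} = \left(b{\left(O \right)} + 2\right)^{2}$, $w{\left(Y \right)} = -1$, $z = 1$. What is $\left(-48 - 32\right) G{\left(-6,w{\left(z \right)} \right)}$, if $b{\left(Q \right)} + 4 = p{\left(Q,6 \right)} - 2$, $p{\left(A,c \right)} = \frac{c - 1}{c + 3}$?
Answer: $- \frac{76880}{81} \approx -949.14$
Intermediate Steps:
$p{\left(A,c \right)} = \frac{-1 + c}{3 + c}$
$b{\left(Q \right)} = - \frac{49}{9}$ ($b{\left(Q \right)} = -4 - \left(2 - \frac{-1 + 6}{3 + 6}\right) = -4 - \left(2 - \frac{1}{9} \cdot 5\right) = -4 + \left(\frac{1}{9} \cdot 5 - 2\right) = -4 + \left(\frac{5}{9} - 2\right) = -4 - \frac{13}{9} = - \frac{49}{9}$)
$G{\left(Z,O \right)} = \frac{961}{81}$ ($G{\left(Z,O \right)} = \left(- \frac{49}{9} + 2\right)^{2} = \left(- \frac{31}{9}\right)^{2} = \frac{961}{81}$)
$\left(-48 - 32\right) G{\left(-6,w{\left(z \right)} \right)} = \left(-48 - 32\right) \frac{961}{81} = \left(-80\right) \frac{961}{81} = - \frac{76880}{81}$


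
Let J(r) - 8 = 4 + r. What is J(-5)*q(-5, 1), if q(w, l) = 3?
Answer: 21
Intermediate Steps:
J(r) = 12 + r (J(r) = 8 + (4 + r) = 12 + r)
J(-5)*q(-5, 1) = (12 - 5)*3 = 7*3 = 21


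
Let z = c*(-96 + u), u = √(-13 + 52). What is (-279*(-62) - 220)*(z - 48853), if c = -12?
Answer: -814637678 - 204936*√39 ≈ -8.1592e+8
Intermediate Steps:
u = √39 ≈ 6.2450
z = 1152 - 12*√39 (z = -12*(-96 + √39) = 1152 - 12*√39 ≈ 1077.1)
(-279*(-62) - 220)*(z - 48853) = (-279*(-62) - 220)*((1152 - 12*√39) - 48853) = (17298 - 220)*(-47701 - 12*√39) = 17078*(-47701 - 12*√39) = -814637678 - 204936*√39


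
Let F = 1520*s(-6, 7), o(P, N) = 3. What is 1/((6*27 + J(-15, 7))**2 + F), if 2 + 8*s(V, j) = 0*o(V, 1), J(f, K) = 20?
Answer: 1/32744 ≈ 3.0540e-5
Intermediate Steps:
s(V, j) = -1/4 (s(V, j) = -1/4 + (0*3)/8 = -1/4 + (1/8)*0 = -1/4 + 0 = -1/4)
F = -380 (F = 1520*(-1/4) = -380)
1/((6*27 + J(-15, 7))**2 + F) = 1/((6*27 + 20)**2 - 380) = 1/((162 + 20)**2 - 380) = 1/(182**2 - 380) = 1/(33124 - 380) = 1/32744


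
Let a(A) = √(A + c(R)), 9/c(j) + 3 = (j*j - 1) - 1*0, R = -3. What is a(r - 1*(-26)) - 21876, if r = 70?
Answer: -21876 + √2445/5 ≈ -21866.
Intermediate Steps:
c(j) = 9/(-4 + j²) (c(j) = 9/(-3 + ((j*j - 1) - 1*0)) = 9/(-3 + ((j² - 1) + 0)) = 9/(-3 + ((-1 + j²) + 0)) = 9/(-3 + (-1 + j²)) = 9/(-4 + j²))
a(A) = √(9/5 + A) (a(A) = √(A + 9/(-4 + (-3)²)) = √(A + 9/(-4 + 9)) = √(A + 9/5) = √(9/5 + A))
a(r - 1*(-26)) - 21876 = √(45 + 25*(70 - 1*(-26)))/5 - 21876 = √(45 + 25*(70 + 26))/5 - 21876 = √(45 + 25*96)/5 - 21876 = √(45 + 2400)/5 - 21876 = √2445/5 - 21876 = -21876 + √2445/5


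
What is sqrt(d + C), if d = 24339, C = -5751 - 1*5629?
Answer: sqrt(12959) ≈ 113.84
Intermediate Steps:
C = -11380 (C = -5751 - 5629 = -11380)
sqrt(d + C) = sqrt(24339 - 11380) = sqrt(12959)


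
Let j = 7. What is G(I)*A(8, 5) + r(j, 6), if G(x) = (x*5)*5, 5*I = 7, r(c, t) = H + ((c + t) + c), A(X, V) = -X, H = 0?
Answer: -260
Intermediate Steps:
r(c, t) = t + 2*c (r(c, t) = 0 + ((c + t) + c) = 0 + (t + 2*c) = t + 2*c)
I = 7/5 (I = (1/5)*7 = 7/5 ≈ 1.4000)
G(x) = 25*x (G(x) = (5*x)*5 = 25*x)
G(I)*A(8, 5) + r(j, 6) = (25*(7/5))*(-1*8) + (6 + 2*7) = 35*(-8) + (6 + 14) = -280 + 20 = -260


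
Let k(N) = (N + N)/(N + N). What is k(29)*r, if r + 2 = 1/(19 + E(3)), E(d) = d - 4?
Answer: -35/18 ≈ -1.9444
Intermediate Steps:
E(d) = -4 + d
r = -35/18 (r = -2 + 1/(19 + (-4 + 3)) = -2 + 1/(19 - 1) = -2 + 1/18 = -35/18 ≈ -1.9444)
k(N) = 1 (k(N) = (2*N)/((2*N)) = (2*N)*(1/(2*N)) = 1)
k(29)*r = 1*(-35/18) = -35/18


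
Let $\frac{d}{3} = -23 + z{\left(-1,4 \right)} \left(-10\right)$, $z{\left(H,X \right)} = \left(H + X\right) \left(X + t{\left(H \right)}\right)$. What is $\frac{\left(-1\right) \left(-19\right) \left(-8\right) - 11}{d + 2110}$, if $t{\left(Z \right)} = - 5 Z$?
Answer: $- \frac{163}{1231} \approx -0.13241$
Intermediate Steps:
$z{\left(H,X \right)} = \left(H + X\right) \left(X - 5 H\right)$
$d = -879$ ($d = 3 \left(-23 + \left(4^{2} - 5 \left(-1\right)^{2} - \left(-4\right) 4\right) \left(-10\right)\right) = 3 \left(-23 + \left(16 - 5 + 16\right) \left(-10\right)\right) = 3 \left(-23 + 27 \left(-10\right)\right) = 3 \left(-23 - 270\right) = 3 \left(-293\right) = -879$)
$\frac{\left(-1\right) \left(-19\right) \left(-8\right) - 11}{d + 2110} = \frac{\left(-1\right) \left(-19\right) \left(-8\right) - 11}{-879 + 2110} = \frac{19 \left(-8\right) - 11}{1231} = \left(-152 - 11\right) \frac{1}{1231} = \left(-163\right) \frac{1}{1231} = - \frac{163}{1231}$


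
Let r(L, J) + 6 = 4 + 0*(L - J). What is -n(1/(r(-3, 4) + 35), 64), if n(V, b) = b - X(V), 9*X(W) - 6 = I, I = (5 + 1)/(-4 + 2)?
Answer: -191/3 ≈ -63.667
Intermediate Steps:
r(L, J) = -2 (r(L, J) = -6 + (4 + 0*(L - J)) = -6 + (4 + 0) = -6 + 4 = -2)
I = -3 (I = 6/(-2) = 6*(-1/2) = -3)
X(W) = 1/3 (X(W) = 2/3 + (1/9)*(-3) = 2/3 - 1/3 = 1/3)
n(V, b) = -1/3 + b (n(V, b) = b - 1*1/3 = b - 1/3 = -1/3 + b)
-n(1/(r(-3, 4) + 35), 64) = -(-1/3 + 64) = -1*191/3 = -191/3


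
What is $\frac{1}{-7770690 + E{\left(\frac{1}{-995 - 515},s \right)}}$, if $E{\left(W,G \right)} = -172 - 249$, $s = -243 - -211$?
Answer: $- \frac{1}{7771111} \approx -1.2868 \cdot 10^{-7}$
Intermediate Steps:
$s = -32$ ($s = -243 + 211 = -32$)
$E{\left(W,G \right)} = -421$ ($E{\left(W,G \right)} = -172 - 249 = -421$)
$\frac{1}{-7770690 + E{\left(\frac{1}{-995 - 515},s \right)}} = \frac{1}{-7770690 - 421} = \frac{1}{-7771111} = - \frac{1}{7771111}$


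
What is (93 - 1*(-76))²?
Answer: 28561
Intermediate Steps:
(93 - 1*(-76))² = (93 + 76)² = 169² = 28561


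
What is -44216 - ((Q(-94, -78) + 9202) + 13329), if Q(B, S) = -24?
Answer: -66723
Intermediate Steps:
-44216 - ((Q(-94, -78) + 9202) + 13329) = -44216 - ((-24 + 9202) + 13329) = -44216 - (9178 + 13329) = -44216 - 1*22507 = -44216 - 22507 = -66723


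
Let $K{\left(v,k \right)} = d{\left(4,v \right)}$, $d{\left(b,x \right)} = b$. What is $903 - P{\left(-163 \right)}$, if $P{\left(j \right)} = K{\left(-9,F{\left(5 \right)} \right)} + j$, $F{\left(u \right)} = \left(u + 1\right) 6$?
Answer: $1062$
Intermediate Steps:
$F{\left(u \right)} = 6 + 6 u$ ($F{\left(u \right)} = \left(1 + u\right) 6 = 6 + 6 u$)
$K{\left(v,k \right)} = 4$
$P{\left(j \right)} = 4 + j$
$903 - P{\left(-163 \right)} = 903 - \left(4 - 163\right) = 903 - -159 = 903 + 159 = 1062$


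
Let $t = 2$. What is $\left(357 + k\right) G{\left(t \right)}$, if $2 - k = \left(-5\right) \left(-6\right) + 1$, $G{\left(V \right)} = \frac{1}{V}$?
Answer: $164$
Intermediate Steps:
$k = -29$ ($k = 2 - \left(\left(-5\right) \left(-6\right) + 1\right) = 2 - \left(30 + 1\right) = 2 - 31 = -29$)
$\left(357 + k\right) G{\left(t \right)} = \frac{357 - 29}{2} = 328 \cdot \frac{1}{2} = 164$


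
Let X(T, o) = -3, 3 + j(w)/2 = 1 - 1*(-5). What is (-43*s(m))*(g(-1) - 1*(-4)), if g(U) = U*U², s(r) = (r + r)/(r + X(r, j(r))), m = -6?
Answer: -172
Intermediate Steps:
j(w) = 6 (j(w) = -6 + 2*(1 - 1*(-5)) = -6 + 2*(1 + 5) = -6 + 2*6 = -6 + 12 = 6)
s(r) = 2*r/(-3 + r) (s(r) = (r + r)/(r - 3) = (2*r)/(-3 + r) = 2*r/(-3 + r))
g(U) = U³
(-43*s(m))*(g(-1) - 1*(-4)) = (-86*(-6)/(-3 - 6))*((-1)³ - 1*(-4)) = (-86*(-6)/(-9))*(-1 + 4) = -86*(-6)*(-1)/9*3 = -43*4/3*3 = -172/3*3 = -172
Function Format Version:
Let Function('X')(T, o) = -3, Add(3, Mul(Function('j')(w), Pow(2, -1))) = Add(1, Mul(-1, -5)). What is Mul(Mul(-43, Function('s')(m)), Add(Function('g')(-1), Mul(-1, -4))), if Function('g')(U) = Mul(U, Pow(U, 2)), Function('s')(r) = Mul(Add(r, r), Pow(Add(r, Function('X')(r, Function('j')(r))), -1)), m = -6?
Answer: -172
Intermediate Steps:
Function('j')(w) = 6 (Function('j')(w) = Add(-6, Mul(2, Add(1, Mul(-1, -5)))) = Add(-6, Mul(2, Add(1, 5))) = Add(-6, Mul(2, 6)) = Add(-6, 12) = 6)
Function('s')(r) = Mul(2, r, Pow(Add(-3, r), -1)) (Function('s')(r) = Mul(Add(r, r), Pow(Add(r, -3), -1)) = Mul(Mul(2, r), Pow(Add(-3, r), -1)) = Mul(2, r, Pow(Add(-3, r), -1)))
Function('g')(U) = Pow(U, 3)
Mul(Mul(-43, Function('s')(m)), Add(Function('g')(-1), Mul(-1, -4))) = Mul(Mul(-43, Mul(2, -6, Pow(Add(-3, -6), -1))), Add(Pow(-1, 3), Mul(-1, -4))) = Mul(Mul(-43, Mul(2, -6, Pow(-9, -1))), Add(-1, 4)) = Mul(Mul(-43, Mul(2, -6, Rational(-1, 9))), 3) = Mul(Mul(-43, Rational(4, 3)), 3) = Mul(Rational(-172, 3), 3) = -172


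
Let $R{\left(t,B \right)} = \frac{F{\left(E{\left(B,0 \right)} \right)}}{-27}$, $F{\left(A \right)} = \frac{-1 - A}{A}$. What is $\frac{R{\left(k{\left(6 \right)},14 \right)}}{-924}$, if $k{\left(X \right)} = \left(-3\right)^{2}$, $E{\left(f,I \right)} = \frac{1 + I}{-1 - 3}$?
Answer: $\frac{1}{8316} \approx 0.00012025$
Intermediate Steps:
$E{\left(f,I \right)} = - \frac{1}{4} - \frac{I}{4}$ ($E{\left(f,I \right)} = \frac{1 + I}{-4} = \left(1 + I\right) \left(- \frac{1}{4}\right) = - \frac{1}{4} - \frac{I}{4}$)
$F{\left(A \right)} = \frac{-1 - A}{A}$
$k{\left(X \right)} = 9$
$R{\left(t,B \right)} = - \frac{1}{9}$ ($R{\left(t,B \right)} = \frac{\frac{1}{- \frac{1}{4} - 0} \left(-1 - \left(- \frac{1}{4} - 0\right)\right)}{-27} = \frac{-1 - \left(- \frac{1}{4} + 0\right)}{- \frac{1}{4} + 0} \left(- \frac{1}{27}\right) = \frac{-1 - - \frac{1}{4}}{- \frac{1}{4}} \left(- \frac{1}{27}\right) = - 4 \left(-1 + \frac{1}{4}\right) \left(- \frac{1}{27}\right) = \left(-4\right) \left(- \frac{3}{4}\right) \left(- \frac{1}{27}\right) = 3 \left(- \frac{1}{27}\right) = - \frac{1}{9}$)
$\frac{R{\left(k{\left(6 \right)},14 \right)}}{-924} = - \frac{1}{9 \left(-924\right)} = \left(- \frac{1}{9}\right) \left(- \frac{1}{924}\right) = \frac{1}{8316}$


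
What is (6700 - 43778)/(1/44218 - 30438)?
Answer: 1639515004/1345907483 ≈ 1.2181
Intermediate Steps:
(6700 - 43778)/(1/44218 - 30438) = -37078/(1/44218 - 30438) = -37078/(-1345907483/44218) = -37078*(-44218/1345907483) = 1639515004/1345907483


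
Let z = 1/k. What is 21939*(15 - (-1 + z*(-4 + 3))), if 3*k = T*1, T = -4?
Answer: 1338279/4 ≈ 3.3457e+5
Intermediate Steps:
k = -4/3 (k = (-4*1)/3 = (⅓)*(-4) = -4/3 ≈ -1.3333)
z = -¾ (z = 1/(-4/3) = -¾ ≈ -0.75000)
21939*(15 - (-1 + z*(-4 + 3))) = 21939*(15 - (-1 - 3*(-4 + 3)/4)) = 21939*(15 - (-1 - ¾*(-1))) = 21939*(15 - (-1 + ¾)) = 21939*(15 - 1*(-¼)) = 21939*(15 + ¼) = 21939*(61/4) = 1338279/4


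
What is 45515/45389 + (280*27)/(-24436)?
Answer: 192265925/277281401 ≈ 0.69340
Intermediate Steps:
45515/45389 + (280*27)/(-24436) = 45515*(1/45389) + 7560*(-1/24436) = 45515/45389 - 1890/6109 = 192265925/277281401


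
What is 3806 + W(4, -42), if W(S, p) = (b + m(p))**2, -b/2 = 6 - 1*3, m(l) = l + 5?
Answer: 5655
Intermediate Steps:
m(l) = 5 + l
b = -6 (b = -2*(6 - 1*3) = -2*(6 - 3) = -2*3 = -6)
W(S, p) = (-1 + p)**2 (W(S, p) = (-6 + (5 + p))**2 = (-1 + p)**2)
3806 + W(4, -42) = 3806 + (-1 - 42)**2 = 3806 + (-43)**2 = 3806 + 1849 = 5655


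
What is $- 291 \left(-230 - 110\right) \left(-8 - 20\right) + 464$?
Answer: $-2769856$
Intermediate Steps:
$- 291 \left(-230 - 110\right) \left(-8 - 20\right) + 464 = - 291 \left(\left(-340\right) \left(-28\right)\right) + 464 = \left(-291\right) 9520 + 464 = -2770320 + 464 = -2769856$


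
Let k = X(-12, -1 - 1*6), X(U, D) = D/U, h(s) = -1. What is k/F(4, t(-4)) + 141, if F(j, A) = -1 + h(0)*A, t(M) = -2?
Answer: 1699/12 ≈ 141.58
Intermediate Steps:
k = 7/12 (k = (-1 - 1*6)/(-12) = (-1 - 6)*(-1/12) = -7*(-1/12) = 7/12 ≈ 0.58333)
F(j, A) = -1 - A
k/F(4, t(-4)) + 141 = 7/(12*(-1 - 1*(-2))) + 141 = 7/(12*(-1 + 2)) + 141 = (7/12)/1 + 141 = (7/12)*1 + 141 = 7/12 + 141 = 1699/12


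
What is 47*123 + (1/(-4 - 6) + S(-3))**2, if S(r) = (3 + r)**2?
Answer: 578101/100 ≈ 5781.0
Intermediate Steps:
47*123 + (1/(-4 - 6) + S(-3))**2 = 47*123 + (1/(-4 - 6) + (3 - 3)**2)**2 = 5781 + (1/(-10) + 0**2)**2 = 5781 + (-1/10 + 0)**2 = 5781 + (-1/10)**2 = 5781 + 1/100 = 578101/100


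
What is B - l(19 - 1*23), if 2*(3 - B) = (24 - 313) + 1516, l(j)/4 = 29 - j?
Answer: -1485/2 ≈ -742.50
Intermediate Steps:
l(j) = 116 - 4*j (l(j) = 4*(29 - j) = 116 - 4*j)
B = -1221/2 (B = 3 - ((24 - 313) + 1516)/2 = 3 - (-289 + 1516)/2 = 3 - 1/2*1227 = 3 - 1227/2 = -1221/2 ≈ -610.50)
B - l(19 - 1*23) = -1221/2 - (116 - 4*(19 - 1*23)) = -1221/2 - (116 - 4*(19 - 23)) = -1221/2 - (116 - 4*(-4)) = -1221/2 - (116 + 16) = -1221/2 - 1*132 = -1221/2 - 132 = -1485/2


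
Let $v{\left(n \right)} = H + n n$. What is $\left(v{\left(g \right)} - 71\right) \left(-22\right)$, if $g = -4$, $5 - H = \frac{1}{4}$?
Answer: $\frac{2211}{2} \approx 1105.5$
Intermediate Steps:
$H = \frac{19}{4}$ ($H = 5 - \frac{1}{4} = \frac{19}{4} \approx 4.75$)
$v{\left(n \right)} = \frac{19}{4} + n^{2}$ ($v{\left(n \right)} = \frac{19}{4} + n n = \frac{19}{4} + n^{2}$)
$\left(v{\left(g \right)} - 71\right) \left(-22\right) = \left(\left(\frac{19}{4} + \left(-4\right)^{2}\right) - 71\right) \left(-22\right) = \left(\left(\frac{19}{4} + 16\right) - 71\right) \left(-22\right) = \left(\frac{83}{4} - 71\right) \left(-22\right) = \left(- \frac{201}{4}\right) \left(-22\right) = \frac{2211}{2}$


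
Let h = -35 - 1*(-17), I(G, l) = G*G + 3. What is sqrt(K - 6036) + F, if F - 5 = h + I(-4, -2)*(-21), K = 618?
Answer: -412 + 3*I*sqrt(602) ≈ -412.0 + 73.607*I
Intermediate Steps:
I(G, l) = 3 + G**2 (I(G, l) = G**2 + 3 = 3 + G**2)
h = -18 (h = -35 + 17 = -18)
F = -412 (F = 5 + (-18 + (3 + (-4)**2)*(-21)) = 5 + (-18 + (3 + 16)*(-21)) = 5 + (-18 + 19*(-21)) = 5 + (-18 - 399) = 5 - 417 = -412)
sqrt(K - 6036) + F = sqrt(618 - 6036) - 412 = sqrt(-5418) - 412 = 3*I*sqrt(602) - 412 = -412 + 3*I*sqrt(602)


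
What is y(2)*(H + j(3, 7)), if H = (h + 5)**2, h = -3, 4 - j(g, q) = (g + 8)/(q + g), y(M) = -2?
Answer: -69/5 ≈ -13.800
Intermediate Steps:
j(g, q) = 4 - (8 + g)/(g + q) (j(g, q) = 4 - (g + 8)/(q + g) = 4 - (8 + g)/(g + q))
H = 4 (H = (-3 + 5)**2 = 2**2 = 4)
y(2)*(H + j(3, 7)) = -2*(4 + (-8 + 3*3 + 4*7)/(3 + 7)) = -2*(4 + (-8 + 9 + 28)/10) = -2*(4 + (1/10)*29) = -2*(4 + 29/10) = -2*69/10 = -69/5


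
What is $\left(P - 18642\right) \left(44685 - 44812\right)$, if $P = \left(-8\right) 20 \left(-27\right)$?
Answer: $1818894$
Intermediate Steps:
$P = 4320$ ($P = \left(-160\right) \left(-27\right) = 4320$)
$\left(P - 18642\right) \left(44685 - 44812\right) = \left(4320 - 18642\right) \left(44685 - 44812\right) = \left(-14322\right) \left(-127\right) = 1818894$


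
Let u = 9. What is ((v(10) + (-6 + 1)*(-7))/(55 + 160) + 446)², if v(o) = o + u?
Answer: 9205251136/46225 ≈ 1.9914e+5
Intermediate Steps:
v(o) = 9 + o (v(o) = o + 9 = 9 + o)
((v(10) + (-6 + 1)*(-7))/(55 + 160) + 446)² = (((9 + 10) + (-6 + 1)*(-7))/(55 + 160) + 446)² = ((19 - 5*(-7))/215 + 446)² = ((19 + 35)*(1/215) + 446)² = (54*(1/215) + 446)² = (54/215 + 446)² = (95944/215)² = 9205251136/46225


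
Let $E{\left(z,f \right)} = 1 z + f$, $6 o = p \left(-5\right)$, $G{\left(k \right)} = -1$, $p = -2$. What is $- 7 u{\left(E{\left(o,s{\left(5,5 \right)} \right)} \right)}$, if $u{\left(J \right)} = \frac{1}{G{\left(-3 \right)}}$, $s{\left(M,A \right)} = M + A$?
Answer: $7$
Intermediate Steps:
$s{\left(M,A \right)} = A + M$
$o = \frac{5}{3}$ ($o = \frac{\left(-2\right) \left(-5\right)}{6} = \frac{1}{6} \cdot 10 = \frac{5}{3} \approx 1.6667$)
$E{\left(z,f \right)} = f + z$ ($E{\left(z,f \right)} = z + f = f + z$)
$u{\left(J \right)} = -1$ ($u{\left(J \right)} = \frac{1}{-1} = -1$)
$- 7 u{\left(E{\left(o,s{\left(5,5 \right)} \right)} \right)} = \left(-7\right) \left(-1\right) = 7$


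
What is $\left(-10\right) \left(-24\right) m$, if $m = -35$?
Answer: $-8400$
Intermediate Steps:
$\left(-10\right) \left(-24\right) m = \left(-10\right) \left(-24\right) \left(-35\right) = 240 \left(-35\right) = -8400$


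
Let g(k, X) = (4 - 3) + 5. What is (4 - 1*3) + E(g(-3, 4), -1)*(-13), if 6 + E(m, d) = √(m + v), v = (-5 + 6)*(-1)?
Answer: 79 - 13*√5 ≈ 49.931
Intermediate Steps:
g(k, X) = 6 (g(k, X) = 1 + 5 = 6)
v = -1 (v = 1*(-1) = -1)
E(m, d) = -6 + √(-1 + m) (E(m, d) = -6 + √(m - 1) = -6 + √(-1 + m))
(4 - 1*3) + E(g(-3, 4), -1)*(-13) = (4 - 1*3) + (-6 + √(-1 + 6))*(-13) = (4 - 3) + (-6 + √5)*(-13) = 1 + (78 - 13*√5) = 79 - 13*√5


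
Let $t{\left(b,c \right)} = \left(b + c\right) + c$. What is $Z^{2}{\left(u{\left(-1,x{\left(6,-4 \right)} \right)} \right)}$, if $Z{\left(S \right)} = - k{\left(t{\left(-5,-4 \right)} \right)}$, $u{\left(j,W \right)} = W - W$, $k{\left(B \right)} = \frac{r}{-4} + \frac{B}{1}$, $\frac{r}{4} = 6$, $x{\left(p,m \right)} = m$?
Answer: $361$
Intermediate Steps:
$r = 24$ ($r = 4 \cdot 6 = 24$)
$t{\left(b,c \right)} = b + 2 c$
$k{\left(B \right)} = -6 + B$ ($k{\left(B \right)} = \frac{24}{-4} + \frac{B}{1} = 24 \left(- \frac{1}{4}\right) + B 1 = -6 + B$)
$u{\left(j,W \right)} = 0$
$Z{\left(S \right)} = 19$ ($Z{\left(S \right)} = - (-6 + \left(-5 + 2 \left(-4\right)\right)) = - (-6 - 13) = \left(-1\right) \left(-19\right) = 19$)
$Z^{2}{\left(u{\left(-1,x{\left(6,-4 \right)} \right)} \right)} = 19^{2} = 361$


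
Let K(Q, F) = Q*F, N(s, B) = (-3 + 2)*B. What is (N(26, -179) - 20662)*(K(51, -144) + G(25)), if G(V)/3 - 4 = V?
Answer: 148645131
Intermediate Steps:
N(s, B) = -B
K(Q, F) = F*Q
G(V) = 12 + 3*V
(N(26, -179) - 20662)*(K(51, -144) + G(25)) = (-1*(-179) - 20662)*(-144*51 + (12 + 3*25)) = (179 - 20662)*(-7344 + (12 + 75)) = -20483*(-7344 + 87) = -20483*(-7257) = 148645131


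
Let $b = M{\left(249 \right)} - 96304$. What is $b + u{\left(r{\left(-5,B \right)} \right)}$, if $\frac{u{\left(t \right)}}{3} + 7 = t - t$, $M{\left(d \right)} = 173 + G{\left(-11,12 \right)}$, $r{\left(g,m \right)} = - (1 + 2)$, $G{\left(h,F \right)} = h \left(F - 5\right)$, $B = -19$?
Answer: $-96229$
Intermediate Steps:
$G{\left(h,F \right)} = h \left(-5 + F\right)$
$r{\left(g,m \right)} = -3$ ($r{\left(g,m \right)} = \left(-1\right) 3 = -3$)
$M{\left(d \right)} = 96$ ($M{\left(d \right)} = 173 - 11 \left(-5 + 12\right) = 173 - 77 = 96$)
$u{\left(t \right)} = -21$ ($u{\left(t \right)} = -21 + 3 \left(t - t\right) = -21 + 3 \cdot 0 = -21 + 0 = -21$)
$b = -96208$ ($b = 96 - 96304 = -96208$)
$b + u{\left(r{\left(-5,B \right)} \right)} = -96208 - 21 = -96229$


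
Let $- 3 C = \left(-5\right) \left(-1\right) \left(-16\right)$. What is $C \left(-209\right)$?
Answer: $- \frac{16720}{3} \approx -5573.3$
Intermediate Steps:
$C = \frac{80}{3}$ ($C = - \frac{\left(-5\right) \left(-1\right) \left(-16\right)}{3} = - \frac{5 \left(-16\right)}{3} = \left(- \frac{1}{3}\right) \left(-80\right) = \frac{80}{3} \approx 26.667$)
$C \left(-209\right) = \frac{80}{3} \left(-209\right) = - \frac{16720}{3}$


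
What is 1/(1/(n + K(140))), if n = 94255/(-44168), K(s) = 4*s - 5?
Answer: 24418985/44168 ≈ 552.87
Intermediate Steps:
K(s) = -5 + 4*s
n = -94255/44168 (n = 94255*(-1/44168) = -94255/44168 ≈ -2.1340)
1/(1/(n + K(140))) = 1/(1/(-94255/44168 + (-5 + 4*140))) = 1/(1/(-94255/44168 + (-5 + 560))) = 1/(1/(-94255/44168 + 555)) = 1/(1/(24418985/44168)) = 1/(44168/24418985) = 24418985/44168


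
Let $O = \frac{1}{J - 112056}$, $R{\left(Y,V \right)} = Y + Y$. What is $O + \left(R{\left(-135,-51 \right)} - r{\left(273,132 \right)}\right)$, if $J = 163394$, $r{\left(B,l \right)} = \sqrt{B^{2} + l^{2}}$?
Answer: $- \frac{13861259}{51338} - 3 \sqrt{10217} \approx -573.24$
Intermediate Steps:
$R{\left(Y,V \right)} = 2 Y$
$O = \frac{1}{51338}$ ($O = \frac{1}{163394 - 112056} = \frac{1}{51338} \approx 1.9479 \cdot 10^{-5}$)
$O + \left(R{\left(-135,-51 \right)} - r{\left(273,132 \right)}\right) = \frac{1}{51338} + \left(2 \left(-135\right) - \sqrt{273^{2} + 132^{2}}\right) = \frac{1}{51338} - \left(270 + \sqrt{74529 + 17424}\right) = \frac{1}{51338} - \left(270 + \sqrt{91953}\right) = \frac{1}{51338} - \left(270 + 3 \sqrt{10217}\right) = - \frac{13861259}{51338} - 3 \sqrt{10217}$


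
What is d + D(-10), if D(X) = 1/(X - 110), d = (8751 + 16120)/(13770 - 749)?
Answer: 2971499/1562520 ≈ 1.9017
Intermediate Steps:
d = 24871/13021 ≈ 1.9101
D(X) = 1/(-110 + X)
d + D(-10) = 24871/13021 + 1/(-110 - 10) = 24871/13021 + 1/(-120) = 24871/13021 - 1/120 = 2971499/1562520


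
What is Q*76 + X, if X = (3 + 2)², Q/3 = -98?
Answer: -22319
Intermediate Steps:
Q = -294 (Q = 3*(-98) = -294)
X = 25 (X = 5² = 25)
Q*76 + X = -294*76 + 25 = -22344 + 25 = -22319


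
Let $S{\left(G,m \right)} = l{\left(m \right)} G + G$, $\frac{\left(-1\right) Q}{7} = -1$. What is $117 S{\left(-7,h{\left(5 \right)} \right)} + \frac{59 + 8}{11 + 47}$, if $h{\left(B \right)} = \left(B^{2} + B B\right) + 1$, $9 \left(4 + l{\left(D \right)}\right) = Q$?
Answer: $\frac{105627}{58} \approx 1821.2$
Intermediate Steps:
$Q = 7$ ($Q = \left(-7\right) \left(-1\right) = 7$)
$l{\left(D \right)} = - \frac{29}{9}$ ($l{\left(D \right)} = -4 + \frac{1}{9} \cdot 7 = -4 + \frac{7}{9} = - \frac{29}{9}$)
$h{\left(B \right)} = 1 + 2 B^{2}$ ($h{\left(B \right)} = \left(B^{2} + B^{2}\right) + 1 = 2 B^{2} + 1 = 1 + 2 B^{2}$)
$S{\left(G,m \right)} = - \frac{20 G}{9}$ ($S{\left(G,m \right)} = - \frac{29 G}{9} + G = - \frac{20 G}{9}$)
$117 S{\left(-7,h{\left(5 \right)} \right)} + \frac{59 + 8}{11 + 47} = 117 \left(\left(- \frac{20}{9}\right) \left(-7\right)\right) + \frac{59 + 8}{11 + 47} = 117 \cdot \frac{140}{9} + \frac{67}{58} = 1820 + 67 \cdot \frac{1}{58} = 1820 + \frac{67}{58} = \frac{105627}{58}$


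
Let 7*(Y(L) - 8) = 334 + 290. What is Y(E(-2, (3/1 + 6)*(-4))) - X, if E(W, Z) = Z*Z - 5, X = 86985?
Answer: -608215/7 ≈ -86888.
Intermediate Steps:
E(W, Z) = -5 + Z² (E(W, Z) = Z² - 5 = -5 + Z²)
Y(L) = 680/7 (Y(L) = 8 + (334 + 290)/7 = 8 + (⅐)*624 = 8 + 624/7 = 680/7)
Y(E(-2, (3/1 + 6)*(-4))) - X = 680/7 - 1*86985 = 680/7 - 86985 = -608215/7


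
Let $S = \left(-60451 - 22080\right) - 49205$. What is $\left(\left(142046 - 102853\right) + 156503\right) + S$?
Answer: $63960$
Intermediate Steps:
$S = -131736$ ($S = -82531 - 49205 = -131736$)
$\left(\left(142046 - 102853\right) + 156503\right) + S = \left(\left(142046 - 102853\right) + 156503\right) - 131736 = \left(39193 + 156503\right) - 131736 = 195696 - 131736 = 63960$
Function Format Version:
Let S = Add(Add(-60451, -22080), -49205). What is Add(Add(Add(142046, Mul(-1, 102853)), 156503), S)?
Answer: 63960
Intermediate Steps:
S = -131736 (S = Add(-82531, -49205) = -131736)
Add(Add(Add(142046, Mul(-1, 102853)), 156503), S) = Add(Add(Add(142046, Mul(-1, 102853)), 156503), -131736) = Add(Add(Add(142046, -102853), 156503), -131736) = Add(Add(39193, 156503), -131736) = Add(195696, -131736) = 63960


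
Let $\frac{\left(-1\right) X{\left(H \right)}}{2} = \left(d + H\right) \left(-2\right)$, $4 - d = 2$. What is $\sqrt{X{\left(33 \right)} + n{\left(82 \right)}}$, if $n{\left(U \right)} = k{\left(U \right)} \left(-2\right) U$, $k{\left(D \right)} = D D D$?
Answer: $2 i \sqrt{22606053} \approx 9509.2 i$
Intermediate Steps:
$d = 2$ ($d = 4 - 2 = 2$)
$k{\left(D \right)} = D^{3}$ ($k{\left(D \right)} = D^{2} D = D^{3}$)
$X{\left(H \right)} = 8 + 4 H$ ($X{\left(H \right)} = - 2 \left(2 + H\right) \left(-2\right) = - 2 \left(-4 - 2 H\right) = 8 + 4 H$)
$n{\left(U \right)} = - 2 U^{4}$ ($n{\left(U \right)} = U^{3} \left(-2\right) U = - 2 U^{3} U = - 2 U^{4}$)
$\sqrt{X{\left(33 \right)} + n{\left(82 \right)}} = \sqrt{\left(8 + 4 \cdot 33\right) - 2 \cdot 82^{4}} = \sqrt{\left(8 + 132\right) - 90424352} = \sqrt{140 - 90424352} = \sqrt{-90424212} = 2 i \sqrt{22606053}$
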